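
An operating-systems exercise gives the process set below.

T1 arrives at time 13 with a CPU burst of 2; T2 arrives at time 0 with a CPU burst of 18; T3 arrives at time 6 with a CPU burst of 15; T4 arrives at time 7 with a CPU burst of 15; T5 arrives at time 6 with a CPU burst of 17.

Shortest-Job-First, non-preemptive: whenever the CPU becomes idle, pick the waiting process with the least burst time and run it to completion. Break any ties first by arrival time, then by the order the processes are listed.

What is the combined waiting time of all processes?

Schedule: | T2 0-18 | T1 18-20 | T3 20-35 | T4 35-50 | T5 50-67 |
Completion: T1=20  T2=18  T3=35  T4=50  T5=67
Turnaround (C−A): T1=7  T2=18  T3=29  T4=43  T5=61
Waiting = turnaround − burst: T1=5, T2=0, T3=14, T4=28, T5=44
Total waiting = 5 + 0 + 14 + 28 + 44 = 91

91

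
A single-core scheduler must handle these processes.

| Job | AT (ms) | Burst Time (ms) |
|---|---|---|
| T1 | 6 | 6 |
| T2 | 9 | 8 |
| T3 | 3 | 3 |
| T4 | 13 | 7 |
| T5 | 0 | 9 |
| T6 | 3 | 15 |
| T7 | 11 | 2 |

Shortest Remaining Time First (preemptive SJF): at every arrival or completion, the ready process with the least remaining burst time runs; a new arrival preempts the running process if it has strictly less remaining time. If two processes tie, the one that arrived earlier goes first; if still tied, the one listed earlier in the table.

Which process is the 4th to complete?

Gantt: | T5 0-3 | T3 3-6 | T5 6-12 | T7 12-14 | T1 14-20 | T4 20-27 | T2 27-35 | T6 35-50 |
Completion: T1=20  T2=35  T3=6  T4=27  T5=12  T6=50  T7=14
Finish order: T3 → T5 → T7 → T1 → T4 → T2 → T6

T1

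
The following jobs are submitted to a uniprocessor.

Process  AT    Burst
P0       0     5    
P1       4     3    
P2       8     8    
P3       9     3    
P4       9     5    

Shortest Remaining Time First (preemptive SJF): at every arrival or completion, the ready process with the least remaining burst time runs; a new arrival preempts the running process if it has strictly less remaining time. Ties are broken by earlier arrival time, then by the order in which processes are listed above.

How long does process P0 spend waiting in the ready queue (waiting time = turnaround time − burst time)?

0

Timeline: | P0 0-5 | P1 5-8 | P2 8-9 | P3 9-12 | P4 12-17 | P2 17-24 |
Completion: P0=5  P1=8  P2=24  P3=12  P4=17
Turnaround (C−A): P0=5  P1=4  P2=16  P3=3  P4=8
Waiting(P0) = turnaround − burst = 5 − 5 = 0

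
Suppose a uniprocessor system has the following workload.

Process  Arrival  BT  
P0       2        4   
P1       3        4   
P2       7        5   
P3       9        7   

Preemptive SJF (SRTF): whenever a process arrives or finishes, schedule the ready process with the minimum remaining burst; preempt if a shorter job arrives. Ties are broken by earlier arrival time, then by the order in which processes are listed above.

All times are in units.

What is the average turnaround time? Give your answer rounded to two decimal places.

8.00

Schedule: | idle 0-2 | P0 2-6 | P1 6-10 | P2 10-15 | P3 15-22 |
Completion: P0=6  P1=10  P2=15  P3=22
Turnaround (C−A): P0=4  P1=7  P2=8  P3=13
Turnaround times: P0=4, P1=7, P2=8, P3=13
Average turnaround = (4+7+8+13) / 4 = 32/4 = 8.00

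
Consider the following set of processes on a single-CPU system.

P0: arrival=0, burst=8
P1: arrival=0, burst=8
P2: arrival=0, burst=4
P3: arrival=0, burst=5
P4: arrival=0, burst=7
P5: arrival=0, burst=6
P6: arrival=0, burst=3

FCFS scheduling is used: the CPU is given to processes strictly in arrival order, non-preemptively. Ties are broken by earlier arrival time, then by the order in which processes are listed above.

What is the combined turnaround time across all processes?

180

Schedule: | P0 0-8 | P1 8-16 | P2 16-20 | P3 20-25 | P4 25-32 | P5 32-38 | P6 38-41 |
Completion: P0=8  P1=16  P2=20  P3=25  P4=32  P5=38  P6=41
Turnaround (C−A): P0=8  P1=16  P2=20  P3=25  P4=32  P5=38  P6=41
Turnaround = completion − arrival: P0=8, P1=16, P2=20, P3=25, P4=32, P5=38, P6=41
Total turnaround = 8 + 16 + 20 + 25 + 32 + 38 + 41 = 180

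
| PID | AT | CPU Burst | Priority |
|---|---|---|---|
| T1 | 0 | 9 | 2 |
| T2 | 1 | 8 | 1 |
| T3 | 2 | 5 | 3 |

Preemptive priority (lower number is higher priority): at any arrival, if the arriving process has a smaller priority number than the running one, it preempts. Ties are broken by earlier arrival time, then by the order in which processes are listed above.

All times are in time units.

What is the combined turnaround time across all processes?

45

Gantt: | T1 0-1 | T2 1-9 | T1 9-17 | T3 17-22 |
Completion: T1=17  T2=9  T3=22
Turnaround (C−A): T1=17  T2=8  T3=20
Turnaround = completion − arrival: T1=17, T2=8, T3=20
Total turnaround = 17 + 8 + 20 = 45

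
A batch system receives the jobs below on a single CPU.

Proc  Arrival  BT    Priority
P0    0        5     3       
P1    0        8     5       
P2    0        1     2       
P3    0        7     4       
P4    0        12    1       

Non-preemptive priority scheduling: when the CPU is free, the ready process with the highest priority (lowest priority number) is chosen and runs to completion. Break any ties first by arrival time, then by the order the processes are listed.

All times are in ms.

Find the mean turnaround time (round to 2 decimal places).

20.20

Timeline: | P4 0-12 | P2 12-13 | P0 13-18 | P3 18-25 | P1 25-33 |
Completion: P0=18  P1=33  P2=13  P3=25  P4=12
Turnaround (C−A): P0=18  P1=33  P2=13  P3=25  P4=12
Turnaround times: P0=18, P1=33, P2=13, P3=25, P4=12
Average turnaround = (18+33+13+25+12) / 5 = 101/5 = 20.20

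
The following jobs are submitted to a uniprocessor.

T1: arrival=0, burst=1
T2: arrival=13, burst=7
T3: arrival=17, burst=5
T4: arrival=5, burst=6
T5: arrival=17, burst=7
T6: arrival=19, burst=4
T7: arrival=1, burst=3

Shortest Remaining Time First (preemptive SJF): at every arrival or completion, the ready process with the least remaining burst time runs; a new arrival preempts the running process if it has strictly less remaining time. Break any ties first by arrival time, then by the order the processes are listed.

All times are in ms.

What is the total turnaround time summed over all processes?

Schedule: | T1 0-1 | T7 1-4 | idle 4-5 | T4 5-11 | idle 11-13 | T2 13-20 | T6 20-24 | T3 24-29 | T5 29-36 |
Completion: T1=1  T2=20  T3=29  T4=11  T5=36  T6=24  T7=4
Turnaround (C−A): T1=1  T2=7  T3=12  T4=6  T5=19  T6=5  T7=3
Turnaround = completion − arrival: T1=1, T2=7, T3=12, T4=6, T5=19, T6=5, T7=3
Total turnaround = 1 + 7 + 12 + 6 + 19 + 5 + 3 = 53

53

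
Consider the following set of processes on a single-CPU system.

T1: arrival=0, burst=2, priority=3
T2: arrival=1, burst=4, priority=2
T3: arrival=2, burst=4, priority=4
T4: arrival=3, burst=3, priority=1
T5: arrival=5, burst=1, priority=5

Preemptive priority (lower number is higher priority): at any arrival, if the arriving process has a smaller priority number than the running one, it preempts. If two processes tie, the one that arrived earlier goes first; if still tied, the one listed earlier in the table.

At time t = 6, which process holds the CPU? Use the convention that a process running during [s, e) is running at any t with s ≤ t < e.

Timeline: | T1 0-1 | T2 1-3 | T4 3-6 | T2 6-8 | T1 8-9 | T3 9-13 | T5 13-14 |
Completion: T1=9  T2=8  T3=13  T4=6  T5=14
Turnaround (C−A): T1=9  T2=7  T3=11  T4=3  T5=9

T2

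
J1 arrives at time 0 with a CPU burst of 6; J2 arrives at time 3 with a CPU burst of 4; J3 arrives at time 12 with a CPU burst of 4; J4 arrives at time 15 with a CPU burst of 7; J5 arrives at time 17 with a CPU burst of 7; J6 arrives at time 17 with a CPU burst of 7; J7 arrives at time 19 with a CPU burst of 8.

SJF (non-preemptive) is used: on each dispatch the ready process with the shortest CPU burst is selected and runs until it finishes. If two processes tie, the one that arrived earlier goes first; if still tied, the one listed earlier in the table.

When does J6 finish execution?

Schedule: | J1 0-6 | J2 6-10 | idle 10-12 | J3 12-16 | J4 16-23 | J5 23-30 | J6 30-37 | J7 37-45 |
Completion: J1=6  J2=10  J3=16  J4=23  J5=30  J6=37  J7=45
Turnaround (C−A): J1=6  J2=7  J3=4  J4=8  J5=13  J6=20  J7=26

37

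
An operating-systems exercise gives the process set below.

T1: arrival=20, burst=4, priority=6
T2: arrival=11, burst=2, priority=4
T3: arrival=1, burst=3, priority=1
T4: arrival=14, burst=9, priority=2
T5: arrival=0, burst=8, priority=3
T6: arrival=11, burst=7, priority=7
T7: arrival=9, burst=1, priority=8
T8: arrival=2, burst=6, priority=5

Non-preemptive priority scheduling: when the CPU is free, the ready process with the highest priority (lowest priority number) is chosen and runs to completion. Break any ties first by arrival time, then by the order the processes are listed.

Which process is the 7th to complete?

Timeline: | T5 0-8 | T3 8-11 | T2 11-13 | T8 13-19 | T4 19-28 | T1 28-32 | T6 32-39 | T7 39-40 |
Completion: T1=32  T2=13  T3=11  T4=28  T5=8  T6=39  T7=40  T8=19
Turnaround (C−A): T1=12  T2=2  T3=10  T4=14  T5=8  T6=28  T7=31  T8=17
Finish order: T5 → T3 → T2 → T8 → T4 → T1 → T6 → T7

T6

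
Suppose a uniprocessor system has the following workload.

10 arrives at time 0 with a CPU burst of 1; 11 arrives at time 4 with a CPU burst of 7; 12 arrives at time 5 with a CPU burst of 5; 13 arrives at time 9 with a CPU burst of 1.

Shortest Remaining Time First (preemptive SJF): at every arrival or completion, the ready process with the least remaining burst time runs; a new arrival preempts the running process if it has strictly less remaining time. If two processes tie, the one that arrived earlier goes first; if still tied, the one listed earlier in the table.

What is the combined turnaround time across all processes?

21

Timeline: | 10 0-1 | idle 1-4 | 11 4-5 | 12 5-10 | 13 10-11 | 11 11-17 |
Completion: 10=1  11=17  12=10  13=11
Turnaround (C−A): 10=1  11=13  12=5  13=2
Turnaround = completion − arrival: 10=1, 11=13, 12=5, 13=2
Total turnaround = 1 + 13 + 5 + 2 = 21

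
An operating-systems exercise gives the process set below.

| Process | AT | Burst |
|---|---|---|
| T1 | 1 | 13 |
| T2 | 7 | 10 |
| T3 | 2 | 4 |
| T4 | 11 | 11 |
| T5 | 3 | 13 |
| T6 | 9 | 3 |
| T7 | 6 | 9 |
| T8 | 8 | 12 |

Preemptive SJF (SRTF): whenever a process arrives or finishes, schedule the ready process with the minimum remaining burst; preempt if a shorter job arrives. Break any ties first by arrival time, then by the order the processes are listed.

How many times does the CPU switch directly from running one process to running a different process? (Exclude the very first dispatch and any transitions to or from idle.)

Timeline: | idle 0-1 | T1 1-2 | T3 2-6 | T7 6-9 | T6 9-12 | T7 12-18 | T2 18-28 | T4 28-39 | T1 39-51 | T8 51-63 | T5 63-76 |
Completion: T1=51  T2=28  T3=6  T4=39  T5=76  T6=12  T7=18  T8=63

9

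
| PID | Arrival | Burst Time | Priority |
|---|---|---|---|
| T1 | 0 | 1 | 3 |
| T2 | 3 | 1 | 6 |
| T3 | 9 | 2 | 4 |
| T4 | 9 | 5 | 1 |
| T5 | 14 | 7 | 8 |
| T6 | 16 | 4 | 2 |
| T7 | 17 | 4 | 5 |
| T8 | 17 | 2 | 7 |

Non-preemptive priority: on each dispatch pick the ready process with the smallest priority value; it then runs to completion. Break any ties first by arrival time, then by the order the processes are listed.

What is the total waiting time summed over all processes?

27

Gantt: | T1 0-1 | idle 1-3 | T2 3-4 | idle 4-9 | T4 9-14 | T3 14-16 | T6 16-20 | T7 20-24 | T8 24-26 | T5 26-33 |
Completion: T1=1  T2=4  T3=16  T4=14  T5=33  T6=20  T7=24  T8=26
Turnaround (C−A): T1=1  T2=1  T3=7  T4=5  T5=19  T6=4  T7=7  T8=9
Waiting = turnaround − burst: T1=0, T2=0, T3=5, T4=0, T5=12, T6=0, T7=3, T8=7
Total waiting = 0 + 0 + 5 + 0 + 12 + 0 + 3 + 7 = 27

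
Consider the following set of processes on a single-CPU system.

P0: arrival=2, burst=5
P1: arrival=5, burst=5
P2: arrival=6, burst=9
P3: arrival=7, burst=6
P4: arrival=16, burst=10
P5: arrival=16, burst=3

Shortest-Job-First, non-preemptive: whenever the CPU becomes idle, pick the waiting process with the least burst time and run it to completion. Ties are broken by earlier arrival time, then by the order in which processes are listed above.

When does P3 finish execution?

18

Timeline: | idle 0-2 | P0 2-7 | P1 7-12 | P3 12-18 | P5 18-21 | P2 21-30 | P4 30-40 |
Completion: P0=7  P1=12  P2=30  P3=18  P4=40  P5=21
Turnaround (C−A): P0=5  P1=7  P2=24  P3=11  P4=24  P5=5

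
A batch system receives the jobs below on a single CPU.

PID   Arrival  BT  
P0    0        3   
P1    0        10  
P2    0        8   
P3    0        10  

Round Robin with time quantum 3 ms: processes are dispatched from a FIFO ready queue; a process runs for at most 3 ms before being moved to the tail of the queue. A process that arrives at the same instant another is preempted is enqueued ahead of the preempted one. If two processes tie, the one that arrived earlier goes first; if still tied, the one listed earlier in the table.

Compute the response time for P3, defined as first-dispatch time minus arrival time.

9

Schedule: | P0 0-3 | P1 3-6 | P2 6-9 | P3 9-12 | P1 12-15 | P2 15-18 | P3 18-21 | P1 21-24 | P2 24-26 | P3 26-29 | P1 29-30 | P3 30-31 |
Completion: P0=3  P1=30  P2=26  P3=31
Turnaround (C−A): P0=3  P1=30  P2=26  P3=31
Response(P3) = first start − arrival = 9 − 0 = 9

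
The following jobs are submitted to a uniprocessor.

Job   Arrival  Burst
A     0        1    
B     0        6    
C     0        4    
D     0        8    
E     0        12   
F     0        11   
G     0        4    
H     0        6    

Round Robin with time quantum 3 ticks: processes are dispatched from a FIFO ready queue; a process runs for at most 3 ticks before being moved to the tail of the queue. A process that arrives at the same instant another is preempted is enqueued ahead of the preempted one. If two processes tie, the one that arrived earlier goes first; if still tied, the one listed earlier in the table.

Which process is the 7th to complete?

E

Gantt: | A 0-1 | B 1-4 | C 4-7 | D 7-10 | E 10-13 | F 13-16 | G 16-19 | H 19-22 | B 22-25 | C 25-26 | D 26-29 | E 29-32 | F 32-35 | G 35-36 | H 36-39 | D 39-41 | E 41-44 | F 44-47 | E 47-50 | F 50-52 |
Completion: A=1  B=25  C=26  D=41  E=50  F=52  G=36  H=39
Finish order: A → B → C → G → H → D → E → F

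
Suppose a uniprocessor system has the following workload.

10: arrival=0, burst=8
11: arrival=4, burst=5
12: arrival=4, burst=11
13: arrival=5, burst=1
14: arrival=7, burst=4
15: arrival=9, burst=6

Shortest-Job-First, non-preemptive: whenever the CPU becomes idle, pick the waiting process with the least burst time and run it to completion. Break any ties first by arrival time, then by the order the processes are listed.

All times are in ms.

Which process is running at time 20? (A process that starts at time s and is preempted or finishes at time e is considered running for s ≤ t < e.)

15

Timeline: | 10 0-8 | 13 8-9 | 14 9-13 | 11 13-18 | 15 18-24 | 12 24-35 |
Completion: 10=8  11=18  12=35  13=9  14=13  15=24
Turnaround (C−A): 10=8  11=14  12=31  13=4  14=6  15=15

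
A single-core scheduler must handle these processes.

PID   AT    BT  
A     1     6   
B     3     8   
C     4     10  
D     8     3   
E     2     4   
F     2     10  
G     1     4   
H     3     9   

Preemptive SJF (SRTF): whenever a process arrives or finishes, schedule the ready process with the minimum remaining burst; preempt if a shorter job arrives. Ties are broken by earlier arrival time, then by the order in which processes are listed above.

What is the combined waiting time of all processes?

Schedule: | idle 0-1 | G 1-5 | E 5-9 | D 9-12 | A 12-18 | B 18-26 | H 26-35 | F 35-45 | C 45-55 |
Completion: A=18  B=26  C=55  D=12  E=9  F=45  G=5  H=35
Waiting = turnaround − burst: A=11, B=15, C=41, D=1, E=3, F=33, G=0, H=23
Total waiting = 11 + 15 + 41 + 1 + 3 + 33 + 0 + 23 = 127

127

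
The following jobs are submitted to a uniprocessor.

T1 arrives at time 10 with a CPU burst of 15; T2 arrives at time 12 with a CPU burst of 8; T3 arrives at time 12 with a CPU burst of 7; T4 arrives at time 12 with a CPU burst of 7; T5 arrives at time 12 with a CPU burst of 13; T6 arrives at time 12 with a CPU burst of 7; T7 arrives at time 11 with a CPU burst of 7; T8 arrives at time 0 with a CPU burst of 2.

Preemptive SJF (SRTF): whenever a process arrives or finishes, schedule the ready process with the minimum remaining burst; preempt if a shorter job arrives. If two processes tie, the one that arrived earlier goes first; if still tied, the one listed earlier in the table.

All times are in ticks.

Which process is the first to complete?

T8

Schedule: | T8 0-2 | idle 2-10 | T1 10-11 | T7 11-18 | T3 18-25 | T4 25-32 | T6 32-39 | T2 39-47 | T5 47-60 | T1 60-74 |
Completion: T1=74  T2=47  T3=25  T4=32  T5=60  T6=39  T7=18  T8=2
Turnaround (C−A): T1=64  T2=35  T3=13  T4=20  T5=48  T6=27  T7=7  T8=2
Finish order: T8 → T7 → T3 → T4 → T6 → T2 → T5 → T1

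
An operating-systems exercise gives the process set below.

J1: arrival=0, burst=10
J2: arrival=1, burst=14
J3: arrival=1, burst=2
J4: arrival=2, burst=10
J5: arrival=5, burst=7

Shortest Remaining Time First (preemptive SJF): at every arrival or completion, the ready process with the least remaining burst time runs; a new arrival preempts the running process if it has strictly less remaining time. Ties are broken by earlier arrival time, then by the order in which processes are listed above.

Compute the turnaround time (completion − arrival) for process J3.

Timeline: | J1 0-1 | J3 1-3 | J1 3-12 | J5 12-19 | J4 19-29 | J2 29-43 |
Completion: J1=12  J2=43  J3=3  J4=29  J5=19
Turnaround(J3) = completion − arrival = 3 − 1 = 2

2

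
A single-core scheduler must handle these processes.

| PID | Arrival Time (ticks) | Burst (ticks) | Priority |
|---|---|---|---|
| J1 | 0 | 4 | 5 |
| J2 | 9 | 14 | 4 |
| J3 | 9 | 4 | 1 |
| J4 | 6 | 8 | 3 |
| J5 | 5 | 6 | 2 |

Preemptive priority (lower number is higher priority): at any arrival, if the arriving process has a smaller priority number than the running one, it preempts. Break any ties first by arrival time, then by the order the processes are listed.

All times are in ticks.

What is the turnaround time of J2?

28

Schedule: | J1 0-4 | idle 4-5 | J5 5-9 | J3 9-13 | J5 13-15 | J4 15-23 | J2 23-37 |
Completion: J1=4  J2=37  J3=13  J4=23  J5=15
Turnaround (C−A): J1=4  J2=28  J3=4  J4=17  J5=10
Turnaround(J2) = completion − arrival = 37 − 9 = 28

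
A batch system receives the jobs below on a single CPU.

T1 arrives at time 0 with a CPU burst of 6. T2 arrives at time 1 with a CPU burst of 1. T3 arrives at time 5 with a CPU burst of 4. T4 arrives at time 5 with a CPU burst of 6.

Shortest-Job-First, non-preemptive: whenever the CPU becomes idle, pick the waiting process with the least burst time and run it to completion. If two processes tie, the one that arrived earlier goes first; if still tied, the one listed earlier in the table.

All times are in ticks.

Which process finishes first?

Schedule: | T1 0-6 | T2 6-7 | T3 7-11 | T4 11-17 |
Completion: T1=6  T2=7  T3=11  T4=17
Finish order: T1 → T2 → T3 → T4

T1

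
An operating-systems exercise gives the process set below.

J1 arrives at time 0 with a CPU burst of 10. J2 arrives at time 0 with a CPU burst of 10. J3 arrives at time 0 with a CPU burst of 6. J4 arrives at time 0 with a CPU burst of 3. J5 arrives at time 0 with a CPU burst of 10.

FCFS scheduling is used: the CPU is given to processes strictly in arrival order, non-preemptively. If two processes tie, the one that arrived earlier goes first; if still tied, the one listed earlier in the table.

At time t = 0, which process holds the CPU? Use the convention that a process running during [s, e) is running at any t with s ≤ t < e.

Gantt: | J1 0-10 | J2 10-20 | J3 20-26 | J4 26-29 | J5 29-39 |
Completion: J1=10  J2=20  J3=26  J4=29  J5=39

J1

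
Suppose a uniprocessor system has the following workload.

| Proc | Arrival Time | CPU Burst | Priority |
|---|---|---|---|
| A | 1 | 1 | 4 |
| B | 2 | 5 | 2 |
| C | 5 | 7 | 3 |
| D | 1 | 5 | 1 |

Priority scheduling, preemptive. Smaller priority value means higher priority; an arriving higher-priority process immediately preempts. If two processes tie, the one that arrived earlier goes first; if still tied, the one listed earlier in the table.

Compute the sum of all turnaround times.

Schedule: | idle 0-1 | D 1-6 | B 6-11 | C 11-18 | A 18-19 |
Completion: A=19  B=11  C=18  D=6
Turnaround (C−A): A=18  B=9  C=13  D=5
Turnaround = completion − arrival: A=18, B=9, C=13, D=5
Total turnaround = 18 + 9 + 13 + 5 = 45

45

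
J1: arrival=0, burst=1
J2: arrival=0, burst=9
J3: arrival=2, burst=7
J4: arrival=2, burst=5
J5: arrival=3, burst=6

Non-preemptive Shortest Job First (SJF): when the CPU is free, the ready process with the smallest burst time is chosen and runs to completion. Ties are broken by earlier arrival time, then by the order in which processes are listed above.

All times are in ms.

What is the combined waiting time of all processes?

40

Gantt: | J1 0-1 | J2 1-10 | J4 10-15 | J5 15-21 | J3 21-28 |
Completion: J1=1  J2=10  J3=28  J4=15  J5=21
Turnaround (C−A): J1=1  J2=10  J3=26  J4=13  J5=18
Waiting = turnaround − burst: J1=0, J2=1, J3=19, J4=8, J5=12
Total waiting = 0 + 1 + 19 + 8 + 12 = 40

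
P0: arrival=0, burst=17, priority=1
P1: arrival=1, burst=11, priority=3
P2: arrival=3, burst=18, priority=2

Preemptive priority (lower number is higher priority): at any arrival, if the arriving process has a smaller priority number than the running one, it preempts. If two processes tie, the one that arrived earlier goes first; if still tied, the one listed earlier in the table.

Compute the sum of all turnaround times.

94

Schedule: | P0 0-17 | P2 17-35 | P1 35-46 |
Completion: P0=17  P1=46  P2=35
Turnaround = completion − arrival: P0=17, P1=45, P2=32
Total turnaround = 17 + 45 + 32 = 94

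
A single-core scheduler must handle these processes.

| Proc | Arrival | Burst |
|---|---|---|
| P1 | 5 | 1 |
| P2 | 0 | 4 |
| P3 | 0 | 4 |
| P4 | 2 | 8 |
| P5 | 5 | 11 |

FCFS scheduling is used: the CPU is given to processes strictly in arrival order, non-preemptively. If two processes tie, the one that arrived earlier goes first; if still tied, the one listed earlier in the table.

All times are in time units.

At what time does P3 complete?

Schedule: | P2 0-4 | P3 4-8 | P4 8-16 | P1 16-17 | P5 17-28 |
Completion: P1=17  P2=4  P3=8  P4=16  P5=28

8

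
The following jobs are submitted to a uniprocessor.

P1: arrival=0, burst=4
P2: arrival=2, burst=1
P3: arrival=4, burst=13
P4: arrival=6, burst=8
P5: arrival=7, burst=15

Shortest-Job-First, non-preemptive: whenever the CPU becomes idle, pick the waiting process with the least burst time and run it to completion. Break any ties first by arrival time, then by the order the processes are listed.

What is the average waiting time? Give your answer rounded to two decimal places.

6.80

Timeline: | P1 0-4 | P2 4-5 | P3 5-18 | P4 18-26 | P5 26-41 |
Completion: P1=4  P2=5  P3=18  P4=26  P5=41
Turnaround (C−A): P1=4  P2=3  P3=14  P4=20  P5=34
Waiting times: P1=0, P2=2, P3=1, P4=12, P5=19
Average waiting = (0+2+1+12+19) / 5 = 34/5 = 6.80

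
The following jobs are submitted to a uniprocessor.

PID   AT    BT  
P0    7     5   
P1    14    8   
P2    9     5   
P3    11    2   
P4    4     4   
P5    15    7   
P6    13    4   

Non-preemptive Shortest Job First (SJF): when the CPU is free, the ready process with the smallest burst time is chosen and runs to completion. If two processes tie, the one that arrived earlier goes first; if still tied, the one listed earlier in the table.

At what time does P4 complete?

Schedule: | idle 0-4 | P4 4-8 | P0 8-13 | P3 13-15 | P6 15-19 | P2 19-24 | P5 24-31 | P1 31-39 |
Completion: P0=13  P1=39  P2=24  P3=15  P4=8  P5=31  P6=19

8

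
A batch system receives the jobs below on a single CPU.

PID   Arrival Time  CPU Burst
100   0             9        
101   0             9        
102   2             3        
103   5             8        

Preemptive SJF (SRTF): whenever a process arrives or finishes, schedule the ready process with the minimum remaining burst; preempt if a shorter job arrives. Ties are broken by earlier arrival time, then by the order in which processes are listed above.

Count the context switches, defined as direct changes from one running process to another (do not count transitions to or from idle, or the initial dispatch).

Timeline: | 100 0-2 | 102 2-5 | 100 5-12 | 103 12-20 | 101 20-29 |
Completion: 100=12  101=29  102=5  103=20
Turnaround (C−A): 100=12  101=29  102=3  103=15

4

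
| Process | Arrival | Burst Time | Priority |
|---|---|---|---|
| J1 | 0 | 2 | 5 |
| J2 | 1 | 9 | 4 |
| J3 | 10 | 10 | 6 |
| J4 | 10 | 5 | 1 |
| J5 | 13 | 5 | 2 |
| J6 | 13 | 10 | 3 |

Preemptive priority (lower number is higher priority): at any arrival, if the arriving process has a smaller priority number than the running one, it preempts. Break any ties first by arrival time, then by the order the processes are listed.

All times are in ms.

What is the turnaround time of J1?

Gantt: | J1 0-1 | J2 1-10 | J4 10-15 | J5 15-20 | J6 20-30 | J1 30-31 | J3 31-41 |
Completion: J1=31  J2=10  J3=41  J4=15  J5=20  J6=30
Turnaround(J1) = completion − arrival = 31 − 0 = 31

31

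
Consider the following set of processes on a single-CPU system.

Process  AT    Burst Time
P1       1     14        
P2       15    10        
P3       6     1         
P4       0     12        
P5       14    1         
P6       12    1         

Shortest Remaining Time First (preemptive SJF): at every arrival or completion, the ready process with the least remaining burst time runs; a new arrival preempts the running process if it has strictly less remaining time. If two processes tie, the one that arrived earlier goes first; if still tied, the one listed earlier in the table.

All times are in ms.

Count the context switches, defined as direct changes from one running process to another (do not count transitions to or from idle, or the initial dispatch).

Schedule: | P4 0-6 | P3 6-7 | P4 7-13 | P6 13-14 | P5 14-15 | P2 15-25 | P1 25-39 |
Completion: P1=39  P2=25  P3=7  P4=13  P5=15  P6=14

6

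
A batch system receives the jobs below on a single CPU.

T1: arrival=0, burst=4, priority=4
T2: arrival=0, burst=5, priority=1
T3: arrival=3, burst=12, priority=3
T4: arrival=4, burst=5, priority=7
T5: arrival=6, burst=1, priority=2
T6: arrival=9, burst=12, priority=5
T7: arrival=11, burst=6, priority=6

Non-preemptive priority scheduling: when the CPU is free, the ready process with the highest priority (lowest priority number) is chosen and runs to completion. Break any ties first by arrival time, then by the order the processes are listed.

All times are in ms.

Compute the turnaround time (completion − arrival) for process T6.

25

Timeline: | T2 0-5 | T3 5-17 | T5 17-18 | T1 18-22 | T6 22-34 | T7 34-40 | T4 40-45 |
Completion: T1=22  T2=5  T3=17  T4=45  T5=18  T6=34  T7=40
Turnaround(T6) = completion − arrival = 34 − 9 = 25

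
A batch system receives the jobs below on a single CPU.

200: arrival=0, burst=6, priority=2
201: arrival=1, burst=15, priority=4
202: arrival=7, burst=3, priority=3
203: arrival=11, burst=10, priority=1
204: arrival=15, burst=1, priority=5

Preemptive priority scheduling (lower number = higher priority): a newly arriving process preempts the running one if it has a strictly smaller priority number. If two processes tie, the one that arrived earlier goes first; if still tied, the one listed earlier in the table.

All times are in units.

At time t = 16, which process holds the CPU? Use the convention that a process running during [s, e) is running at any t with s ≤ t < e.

203

Timeline: | 200 0-6 | 201 6-7 | 202 7-10 | 201 10-11 | 203 11-21 | 201 21-34 | 204 34-35 |
Completion: 200=6  201=34  202=10  203=21  204=35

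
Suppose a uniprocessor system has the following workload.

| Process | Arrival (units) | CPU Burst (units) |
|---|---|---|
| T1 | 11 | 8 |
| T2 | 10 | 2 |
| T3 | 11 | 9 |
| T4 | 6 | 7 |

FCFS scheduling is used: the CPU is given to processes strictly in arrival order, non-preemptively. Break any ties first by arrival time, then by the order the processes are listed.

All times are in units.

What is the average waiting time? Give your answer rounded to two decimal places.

4.75

Gantt: | idle 0-6 | T4 6-13 | T2 13-15 | T1 15-23 | T3 23-32 |
Completion: T1=23  T2=15  T3=32  T4=13
Turnaround (C−A): T1=12  T2=5  T3=21  T4=7
Waiting times: T1=4, T2=3, T3=12, T4=0
Average waiting = (4+3+12+0) / 4 = 19/4 = 4.75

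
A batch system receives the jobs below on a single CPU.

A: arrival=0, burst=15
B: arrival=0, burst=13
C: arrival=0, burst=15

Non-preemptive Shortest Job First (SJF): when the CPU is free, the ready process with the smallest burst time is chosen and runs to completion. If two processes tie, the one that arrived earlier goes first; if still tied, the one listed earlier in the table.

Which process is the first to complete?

B

Timeline: | B 0-13 | A 13-28 | C 28-43 |
Completion: A=28  B=13  C=43
Turnaround (C−A): A=28  B=13  C=43
Finish order: B → A → C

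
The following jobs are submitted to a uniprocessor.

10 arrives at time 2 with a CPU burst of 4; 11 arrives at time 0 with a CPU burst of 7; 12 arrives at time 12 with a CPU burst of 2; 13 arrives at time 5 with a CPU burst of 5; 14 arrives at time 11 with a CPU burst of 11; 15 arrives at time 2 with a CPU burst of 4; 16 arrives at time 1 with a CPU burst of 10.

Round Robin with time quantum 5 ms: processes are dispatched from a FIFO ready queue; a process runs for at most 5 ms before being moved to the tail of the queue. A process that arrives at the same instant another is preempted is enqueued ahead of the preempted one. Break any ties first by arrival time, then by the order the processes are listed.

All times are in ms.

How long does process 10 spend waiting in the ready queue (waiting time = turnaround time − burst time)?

8

Timeline: | 11 0-5 | 16 5-10 | 10 10-14 | 15 14-18 | 13 18-23 | 11 23-25 | 16 25-30 | 14 30-35 | 12 35-37 | 14 37-43 |
Completion: 10=14  11=25  12=37  13=23  14=43  15=18  16=30
Turnaround (C−A): 10=12  11=25  12=25  13=18  14=32  15=16  16=29
Waiting(10) = turnaround − burst = 12 − 4 = 8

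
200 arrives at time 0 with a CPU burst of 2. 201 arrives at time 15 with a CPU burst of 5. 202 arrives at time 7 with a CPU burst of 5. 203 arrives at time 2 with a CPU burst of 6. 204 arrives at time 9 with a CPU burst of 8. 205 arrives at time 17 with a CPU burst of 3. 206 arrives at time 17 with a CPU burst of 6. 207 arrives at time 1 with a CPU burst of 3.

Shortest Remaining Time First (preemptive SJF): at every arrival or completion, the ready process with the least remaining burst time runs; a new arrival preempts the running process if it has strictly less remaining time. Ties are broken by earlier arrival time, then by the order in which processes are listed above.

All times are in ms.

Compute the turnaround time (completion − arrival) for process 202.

Timeline: | 200 0-2 | 207 2-5 | 203 5-11 | 202 11-16 | 201 16-17 | 205 17-20 | 201 20-24 | 206 24-30 | 204 30-38 |
Completion: 200=2  201=24  202=16  203=11  204=38  205=20  206=30  207=5
Turnaround(202) = completion − arrival = 16 − 7 = 9

9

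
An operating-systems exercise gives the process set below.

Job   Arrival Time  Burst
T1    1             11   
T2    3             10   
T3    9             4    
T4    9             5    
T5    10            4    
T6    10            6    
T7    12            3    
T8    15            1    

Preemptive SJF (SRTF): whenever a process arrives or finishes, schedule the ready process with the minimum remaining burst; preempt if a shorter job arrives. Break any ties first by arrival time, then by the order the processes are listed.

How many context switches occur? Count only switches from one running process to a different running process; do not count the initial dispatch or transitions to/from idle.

Schedule: | idle 0-1 | T1 1-12 | T7 12-15 | T8 15-16 | T3 16-20 | T5 20-24 | T4 24-29 | T6 29-35 | T2 35-45 |
Completion: T1=12  T2=45  T3=20  T4=29  T5=24  T6=35  T7=15  T8=16
Turnaround (C−A): T1=11  T2=42  T3=11  T4=20  T5=14  T6=25  T7=3  T8=1

7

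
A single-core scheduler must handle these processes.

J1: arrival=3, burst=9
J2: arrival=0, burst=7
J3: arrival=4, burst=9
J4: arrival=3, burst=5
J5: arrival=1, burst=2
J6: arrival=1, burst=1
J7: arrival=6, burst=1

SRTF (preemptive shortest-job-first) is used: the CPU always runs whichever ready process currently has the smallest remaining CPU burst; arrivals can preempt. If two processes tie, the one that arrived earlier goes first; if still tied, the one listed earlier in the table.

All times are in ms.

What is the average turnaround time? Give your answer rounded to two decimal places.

Gantt: | J2 0-1 | J6 1-2 | J5 2-4 | J4 4-6 | J7 6-7 | J4 7-10 | J2 10-16 | J1 16-25 | J3 25-34 |
Completion: J1=25  J2=16  J3=34  J4=10  J5=4  J6=2  J7=7
Turnaround (C−A): J1=22  J2=16  J3=30  J4=7  J5=3  J6=1  J7=1
Turnaround times: J1=22, J2=16, J3=30, J4=7, J5=3, J6=1, J7=1
Average turnaround = (22+16+30+7+3+1+1) / 7 = 80/7 = 11.43

11.43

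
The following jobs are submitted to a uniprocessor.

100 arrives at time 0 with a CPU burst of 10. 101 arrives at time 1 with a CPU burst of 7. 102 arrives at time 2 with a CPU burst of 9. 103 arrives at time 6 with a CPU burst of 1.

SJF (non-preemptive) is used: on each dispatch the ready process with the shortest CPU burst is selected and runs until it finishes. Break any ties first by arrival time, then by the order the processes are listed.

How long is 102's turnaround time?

Schedule: | 100 0-10 | 103 10-11 | 101 11-18 | 102 18-27 |
Completion: 100=10  101=18  102=27  103=11
Turnaround (C−A): 100=10  101=17  102=25  103=5
Turnaround(102) = completion − arrival = 27 − 2 = 25

25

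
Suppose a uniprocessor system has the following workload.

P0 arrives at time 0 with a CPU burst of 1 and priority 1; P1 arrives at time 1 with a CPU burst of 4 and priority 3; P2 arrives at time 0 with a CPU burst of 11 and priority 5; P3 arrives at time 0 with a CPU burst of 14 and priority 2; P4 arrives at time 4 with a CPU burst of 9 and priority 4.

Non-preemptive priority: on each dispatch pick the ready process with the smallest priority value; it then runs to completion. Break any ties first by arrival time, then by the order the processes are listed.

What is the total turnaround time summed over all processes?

Gantt: | P0 0-1 | P3 1-15 | P1 15-19 | P4 19-28 | P2 28-39 |
Completion: P0=1  P1=19  P2=39  P3=15  P4=28
Turnaround (C−A): P0=1  P1=18  P2=39  P3=15  P4=24
Turnaround = completion − arrival: P0=1, P1=18, P2=39, P3=15, P4=24
Total turnaround = 1 + 18 + 39 + 15 + 24 = 97

97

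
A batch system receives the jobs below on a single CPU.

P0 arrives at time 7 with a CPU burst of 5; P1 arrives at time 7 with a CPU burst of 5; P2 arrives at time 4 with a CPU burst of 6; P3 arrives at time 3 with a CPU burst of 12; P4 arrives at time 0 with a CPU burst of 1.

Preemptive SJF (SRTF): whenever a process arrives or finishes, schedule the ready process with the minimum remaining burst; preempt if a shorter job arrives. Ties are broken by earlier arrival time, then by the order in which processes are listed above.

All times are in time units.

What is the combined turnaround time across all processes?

56

Schedule: | P4 0-1 | idle 1-3 | P3 3-4 | P2 4-10 | P0 10-15 | P1 15-20 | P3 20-31 |
Completion: P0=15  P1=20  P2=10  P3=31  P4=1
Turnaround (C−A): P0=8  P1=13  P2=6  P3=28  P4=1
Turnaround = completion − arrival: P0=8, P1=13, P2=6, P3=28, P4=1
Total turnaround = 8 + 13 + 6 + 28 + 1 = 56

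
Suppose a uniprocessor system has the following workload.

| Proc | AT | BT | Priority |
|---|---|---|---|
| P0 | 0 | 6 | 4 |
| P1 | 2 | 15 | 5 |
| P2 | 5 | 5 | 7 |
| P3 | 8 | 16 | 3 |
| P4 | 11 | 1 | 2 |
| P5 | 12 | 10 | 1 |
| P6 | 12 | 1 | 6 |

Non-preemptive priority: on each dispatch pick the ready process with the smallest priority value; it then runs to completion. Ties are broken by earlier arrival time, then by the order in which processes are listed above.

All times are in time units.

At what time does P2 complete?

Timeline: | P0 0-6 | P1 6-21 | P5 21-31 | P4 31-32 | P3 32-48 | P6 48-49 | P2 49-54 |
Completion: P0=6  P1=21  P2=54  P3=48  P4=32  P5=31  P6=49
Turnaround (C−A): P0=6  P1=19  P2=49  P3=40  P4=21  P5=19  P6=37

54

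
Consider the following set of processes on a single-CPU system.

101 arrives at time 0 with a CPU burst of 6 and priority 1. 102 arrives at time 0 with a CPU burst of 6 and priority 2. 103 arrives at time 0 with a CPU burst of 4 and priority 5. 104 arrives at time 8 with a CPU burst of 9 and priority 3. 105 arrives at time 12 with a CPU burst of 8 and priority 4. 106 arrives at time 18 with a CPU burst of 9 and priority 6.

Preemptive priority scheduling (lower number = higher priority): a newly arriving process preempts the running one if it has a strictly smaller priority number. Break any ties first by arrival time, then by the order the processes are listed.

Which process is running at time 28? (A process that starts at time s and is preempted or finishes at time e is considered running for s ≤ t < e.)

105

Gantt: | 101 0-6 | 102 6-12 | 104 12-21 | 105 21-29 | 103 29-33 | 106 33-42 |
Completion: 101=6  102=12  103=33  104=21  105=29  106=42
Turnaround (C−A): 101=6  102=12  103=33  104=13  105=17  106=24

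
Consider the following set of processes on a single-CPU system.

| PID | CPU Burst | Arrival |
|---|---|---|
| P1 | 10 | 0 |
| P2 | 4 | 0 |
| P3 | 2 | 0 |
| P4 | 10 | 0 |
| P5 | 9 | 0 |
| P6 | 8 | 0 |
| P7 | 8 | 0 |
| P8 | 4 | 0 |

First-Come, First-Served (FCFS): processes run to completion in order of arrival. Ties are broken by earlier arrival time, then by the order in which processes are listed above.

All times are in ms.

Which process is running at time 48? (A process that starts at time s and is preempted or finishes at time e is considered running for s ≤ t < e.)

P7

Gantt: | P1 0-10 | P2 10-14 | P3 14-16 | P4 16-26 | P5 26-35 | P6 35-43 | P7 43-51 | P8 51-55 |
Completion: P1=10  P2=14  P3=16  P4=26  P5=35  P6=43  P7=51  P8=55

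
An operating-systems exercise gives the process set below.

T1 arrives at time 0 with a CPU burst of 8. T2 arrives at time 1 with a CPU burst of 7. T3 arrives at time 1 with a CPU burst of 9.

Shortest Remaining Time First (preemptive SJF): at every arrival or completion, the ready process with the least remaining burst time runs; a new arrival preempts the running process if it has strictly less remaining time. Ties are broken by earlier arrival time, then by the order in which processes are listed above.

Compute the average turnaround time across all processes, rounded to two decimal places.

15.00

Schedule: | T1 0-8 | T2 8-15 | T3 15-24 |
Completion: T1=8  T2=15  T3=24
Turnaround (C−A): T1=8  T2=14  T3=23
Turnaround times: T1=8, T2=14, T3=23
Average turnaround = (8+14+23) / 3 = 45/3 = 15.00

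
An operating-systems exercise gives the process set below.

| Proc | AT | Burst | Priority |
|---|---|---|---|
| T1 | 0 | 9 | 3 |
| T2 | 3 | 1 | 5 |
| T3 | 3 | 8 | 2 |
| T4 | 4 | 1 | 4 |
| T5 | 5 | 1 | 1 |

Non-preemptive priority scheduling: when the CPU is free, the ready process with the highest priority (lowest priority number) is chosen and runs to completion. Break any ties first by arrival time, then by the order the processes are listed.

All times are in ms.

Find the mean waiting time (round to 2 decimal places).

Gantt: | T1 0-9 | T5 9-10 | T3 10-18 | T4 18-19 | T2 19-20 |
Completion: T1=9  T2=20  T3=18  T4=19  T5=10
Turnaround (C−A): T1=9  T2=17  T3=15  T4=15  T5=5
Waiting times: T1=0, T2=16, T3=7, T4=14, T5=4
Average waiting = (0+16+7+14+4) / 5 = 41/5 = 8.20

8.20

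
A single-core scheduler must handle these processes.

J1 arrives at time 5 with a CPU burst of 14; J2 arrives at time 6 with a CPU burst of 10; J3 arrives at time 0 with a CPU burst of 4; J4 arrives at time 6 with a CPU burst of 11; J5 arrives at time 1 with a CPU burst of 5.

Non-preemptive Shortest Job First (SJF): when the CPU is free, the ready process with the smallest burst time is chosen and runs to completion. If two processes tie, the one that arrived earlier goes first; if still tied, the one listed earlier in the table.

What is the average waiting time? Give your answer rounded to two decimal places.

8.80

Schedule: | J3 0-4 | J5 4-9 | J2 9-19 | J4 19-30 | J1 30-44 |
Completion: J1=44  J2=19  J3=4  J4=30  J5=9
Waiting times: J1=25, J2=3, J3=0, J4=13, J5=3
Average waiting = (25+3+0+13+3) / 5 = 44/5 = 8.80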